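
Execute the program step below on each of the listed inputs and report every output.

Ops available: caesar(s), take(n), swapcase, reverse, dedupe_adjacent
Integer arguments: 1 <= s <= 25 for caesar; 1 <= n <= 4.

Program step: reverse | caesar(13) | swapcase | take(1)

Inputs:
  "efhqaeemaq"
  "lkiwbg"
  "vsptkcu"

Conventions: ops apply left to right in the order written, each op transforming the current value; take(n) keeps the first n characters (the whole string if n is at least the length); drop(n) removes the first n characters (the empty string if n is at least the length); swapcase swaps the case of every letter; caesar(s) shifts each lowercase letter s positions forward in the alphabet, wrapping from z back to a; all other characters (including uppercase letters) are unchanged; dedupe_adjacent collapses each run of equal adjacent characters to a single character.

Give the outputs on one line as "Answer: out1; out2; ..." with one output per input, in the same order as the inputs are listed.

"D"; "T"; "H"

Execution, op by op:
  "efhqaeemaq" -> "qameeaqhfe" -> "dnzrrndusr" -> "DNZRRNDUSR" -> "D"
  "lkiwbg" -> "gbwikl" -> "tojvxy" -> "TOJVXY" -> "T"
  "vsptkcu" -> "ucktpsv" -> "hpxgcfi" -> "HPXGCFI" -> "H"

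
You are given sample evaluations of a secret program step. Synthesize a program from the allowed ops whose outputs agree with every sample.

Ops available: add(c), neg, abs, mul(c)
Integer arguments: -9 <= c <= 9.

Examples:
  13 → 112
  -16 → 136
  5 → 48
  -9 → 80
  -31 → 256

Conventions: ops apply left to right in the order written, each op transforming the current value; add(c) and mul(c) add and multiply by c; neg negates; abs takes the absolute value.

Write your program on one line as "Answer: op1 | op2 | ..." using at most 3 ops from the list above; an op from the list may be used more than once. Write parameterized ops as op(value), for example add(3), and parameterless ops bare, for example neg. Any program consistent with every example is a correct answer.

abs | add(1) | mul(8)

Check, running the answer program on each example:
  13 -> 13 -> 14 -> 112
  -16 -> 16 -> 17 -> 136
  5 -> 5 -> 6 -> 48
  -9 -> 9 -> 10 -> 80
  -31 -> 31 -> 32 -> 256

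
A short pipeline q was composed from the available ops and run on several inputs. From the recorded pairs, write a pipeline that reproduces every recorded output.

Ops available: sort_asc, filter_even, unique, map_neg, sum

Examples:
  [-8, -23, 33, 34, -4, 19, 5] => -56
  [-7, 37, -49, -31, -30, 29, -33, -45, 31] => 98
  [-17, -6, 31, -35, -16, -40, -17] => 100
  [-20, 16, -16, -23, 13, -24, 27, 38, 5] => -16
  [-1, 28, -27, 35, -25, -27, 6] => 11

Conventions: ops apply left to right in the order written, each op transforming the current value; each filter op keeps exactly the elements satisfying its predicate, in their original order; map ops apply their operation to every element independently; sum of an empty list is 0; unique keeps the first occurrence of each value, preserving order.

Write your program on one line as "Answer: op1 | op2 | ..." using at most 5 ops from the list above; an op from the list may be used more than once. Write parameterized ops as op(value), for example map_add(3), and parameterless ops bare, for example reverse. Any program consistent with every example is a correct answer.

sort_asc | map_neg | sort_asc | sum

Check, running the answer program on each example:
  [-8, -23, 33, 34, -4, 19, 5] -> [-23, -8, -4, 5, 19, 33, 34] -> [23, 8, 4, -5, -19, -33, -34] -> [-34, -33, -19, -5, 4, 8, 23] -> -56
  [-7, 37, -49, -31, -30, 29, -33, -45, 31] -> [-49, -45, -33, -31, -30, -7, 29, 31, 37] -> [49, 45, 33, 31, 30, 7, -29, -31, -37] -> [-37, -31, -29, 7, 30, 31, 33, 45, 49] -> 98
  [-17, -6, 31, -35, -16, -40, -17] -> [-40, -35, -17, -17, -16, -6, 31] -> [40, 35, 17, 17, 16, 6, -31] -> [-31, 6, 16, 17, 17, 35, 40] -> 100
  [-20, 16, -16, -23, 13, -24, 27, 38, 5] -> [-24, -23, -20, -16, 5, 13, 16, 27, 38] -> [24, 23, 20, 16, -5, -13, -16, -27, -38] -> [-38, -27, -16, -13, -5, 16, 20, 23, 24] -> -16
  [-1, 28, -27, 35, -25, -27, 6] -> [-27, -27, -25, -1, 6, 28, 35] -> [27, 27, 25, 1, -6, -28, -35] -> [-35, -28, -6, 1, 25, 27, 27] -> 11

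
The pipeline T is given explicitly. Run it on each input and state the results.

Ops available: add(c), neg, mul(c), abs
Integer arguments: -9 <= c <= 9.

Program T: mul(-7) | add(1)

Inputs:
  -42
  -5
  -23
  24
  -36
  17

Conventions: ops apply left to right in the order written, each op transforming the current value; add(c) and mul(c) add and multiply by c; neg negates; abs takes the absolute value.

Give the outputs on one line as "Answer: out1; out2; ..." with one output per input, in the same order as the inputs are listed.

295; 36; 162; -167; 253; -118

Execution, op by op:
  -42 -> 294 -> 295
  -5 -> 35 -> 36
  -23 -> 161 -> 162
  24 -> -168 -> -167
  -36 -> 252 -> 253
  17 -> -119 -> -118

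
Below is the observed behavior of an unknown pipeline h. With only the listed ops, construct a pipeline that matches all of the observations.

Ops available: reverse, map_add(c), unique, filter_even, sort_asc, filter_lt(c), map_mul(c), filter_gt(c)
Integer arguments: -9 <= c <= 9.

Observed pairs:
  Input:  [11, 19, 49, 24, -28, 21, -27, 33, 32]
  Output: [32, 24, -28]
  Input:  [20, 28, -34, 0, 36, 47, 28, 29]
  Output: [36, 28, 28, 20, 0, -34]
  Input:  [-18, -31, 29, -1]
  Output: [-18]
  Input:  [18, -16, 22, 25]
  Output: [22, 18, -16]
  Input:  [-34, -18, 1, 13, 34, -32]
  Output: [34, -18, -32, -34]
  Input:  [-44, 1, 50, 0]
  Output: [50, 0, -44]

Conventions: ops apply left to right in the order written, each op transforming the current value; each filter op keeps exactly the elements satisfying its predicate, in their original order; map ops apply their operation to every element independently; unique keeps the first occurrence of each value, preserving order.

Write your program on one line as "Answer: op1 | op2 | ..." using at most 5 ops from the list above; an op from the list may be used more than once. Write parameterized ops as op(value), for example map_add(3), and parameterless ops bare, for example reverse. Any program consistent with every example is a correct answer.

filter_even | reverse | sort_asc | reverse

Check, running the answer program on each example:
  [11, 19, 49, 24, -28, 21, -27, 33, 32] -> [24, -28, 32] -> [32, -28, 24] -> [-28, 24, 32] -> [32, 24, -28]
  [20, 28, -34, 0, 36, 47, 28, 29] -> [20, 28, -34, 0, 36, 28] -> [28, 36, 0, -34, 28, 20] -> [-34, 0, 20, 28, 28, 36] -> [36, 28, 28, 20, 0, -34]
  [-18, -31, 29, -1] -> [-18] -> [-18] -> [-18] -> [-18]
  [18, -16, 22, 25] -> [18, -16, 22] -> [22, -16, 18] -> [-16, 18, 22] -> [22, 18, -16]
  [-34, -18, 1, 13, 34, -32] -> [-34, -18, 34, -32] -> [-32, 34, -18, -34] -> [-34, -32, -18, 34] -> [34, -18, -32, -34]
  [-44, 1, 50, 0] -> [-44, 50, 0] -> [0, 50, -44] -> [-44, 0, 50] -> [50, 0, -44]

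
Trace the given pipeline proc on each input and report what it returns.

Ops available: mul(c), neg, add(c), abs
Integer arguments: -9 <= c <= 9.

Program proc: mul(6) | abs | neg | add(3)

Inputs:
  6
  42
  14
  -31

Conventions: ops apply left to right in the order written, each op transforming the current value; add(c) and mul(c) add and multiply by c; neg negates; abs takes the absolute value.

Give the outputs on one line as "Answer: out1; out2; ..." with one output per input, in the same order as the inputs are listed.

Execution, op by op:
  6 -> 36 -> 36 -> -36 -> -33
  42 -> 252 -> 252 -> -252 -> -249
  14 -> 84 -> 84 -> -84 -> -81
  -31 -> -186 -> 186 -> -186 -> -183

-33; -249; -81; -183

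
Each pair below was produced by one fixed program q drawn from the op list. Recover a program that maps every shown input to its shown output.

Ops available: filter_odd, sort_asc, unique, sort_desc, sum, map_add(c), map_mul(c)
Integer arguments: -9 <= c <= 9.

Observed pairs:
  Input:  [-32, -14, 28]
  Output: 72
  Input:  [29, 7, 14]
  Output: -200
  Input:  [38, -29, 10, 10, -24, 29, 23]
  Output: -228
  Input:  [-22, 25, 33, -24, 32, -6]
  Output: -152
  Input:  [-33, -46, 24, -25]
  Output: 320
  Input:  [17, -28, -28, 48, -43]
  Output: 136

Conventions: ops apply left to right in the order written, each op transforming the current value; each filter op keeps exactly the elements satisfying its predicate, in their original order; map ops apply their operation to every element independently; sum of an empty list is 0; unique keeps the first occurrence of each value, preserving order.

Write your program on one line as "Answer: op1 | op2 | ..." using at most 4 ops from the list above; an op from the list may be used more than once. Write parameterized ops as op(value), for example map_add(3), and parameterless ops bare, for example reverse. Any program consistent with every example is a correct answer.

map_mul(-2) | map_mul(2) | sort_asc | sum

Check, running the answer program on each example:
  [-32, -14, 28] -> [64, 28, -56] -> [128, 56, -112] -> [-112, 56, 128] -> 72
  [29, 7, 14] -> [-58, -14, -28] -> [-116, -28, -56] -> [-116, -56, -28] -> -200
  [38, -29, 10, 10, -24, 29, 23] -> [-76, 58, -20, -20, 48, -58, -46] -> [-152, 116, -40, -40, 96, -116, -92] -> [-152, -116, -92, -40, -40, 96, 116] -> -228
  [-22, 25, 33, -24, 32, -6] -> [44, -50, -66, 48, -64, 12] -> [88, -100, -132, 96, -128, 24] -> [-132, -128, -100, 24, 88, 96] -> -152
  [-33, -46, 24, -25] -> [66, 92, -48, 50] -> [132, 184, -96, 100] -> [-96, 100, 132, 184] -> 320
  [17, -28, -28, 48, -43] -> [-34, 56, 56, -96, 86] -> [-68, 112, 112, -192, 172] -> [-192, -68, 112, 112, 172] -> 136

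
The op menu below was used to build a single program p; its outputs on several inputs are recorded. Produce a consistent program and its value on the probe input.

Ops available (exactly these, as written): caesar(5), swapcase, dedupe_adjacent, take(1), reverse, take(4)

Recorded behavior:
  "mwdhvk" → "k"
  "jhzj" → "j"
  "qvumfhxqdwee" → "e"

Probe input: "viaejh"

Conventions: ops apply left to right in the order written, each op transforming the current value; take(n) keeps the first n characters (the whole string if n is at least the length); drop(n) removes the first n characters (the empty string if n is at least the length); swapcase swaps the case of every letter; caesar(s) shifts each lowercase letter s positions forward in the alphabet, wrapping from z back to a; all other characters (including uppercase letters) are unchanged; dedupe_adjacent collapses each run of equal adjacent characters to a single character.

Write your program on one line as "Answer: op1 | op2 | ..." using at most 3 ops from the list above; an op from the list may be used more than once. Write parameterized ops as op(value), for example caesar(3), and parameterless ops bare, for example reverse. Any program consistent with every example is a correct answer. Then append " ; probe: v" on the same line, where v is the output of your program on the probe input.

reverse | dedupe_adjacent | take(1) ; probe: "h"

Check, running the answer program on each example:
  "mwdhvk" -> "kvhdwm" -> "kvhdwm" -> "k"
  "jhzj" -> "jzhj" -> "jzhj" -> "j"
  "qvumfhxqdwee" -> "eewdqxhfmuvq" -> "ewdqxhfmuvq" -> "e"
  probe: "viaejh" -> "hjeaiv" -> "hjeaiv" -> "h"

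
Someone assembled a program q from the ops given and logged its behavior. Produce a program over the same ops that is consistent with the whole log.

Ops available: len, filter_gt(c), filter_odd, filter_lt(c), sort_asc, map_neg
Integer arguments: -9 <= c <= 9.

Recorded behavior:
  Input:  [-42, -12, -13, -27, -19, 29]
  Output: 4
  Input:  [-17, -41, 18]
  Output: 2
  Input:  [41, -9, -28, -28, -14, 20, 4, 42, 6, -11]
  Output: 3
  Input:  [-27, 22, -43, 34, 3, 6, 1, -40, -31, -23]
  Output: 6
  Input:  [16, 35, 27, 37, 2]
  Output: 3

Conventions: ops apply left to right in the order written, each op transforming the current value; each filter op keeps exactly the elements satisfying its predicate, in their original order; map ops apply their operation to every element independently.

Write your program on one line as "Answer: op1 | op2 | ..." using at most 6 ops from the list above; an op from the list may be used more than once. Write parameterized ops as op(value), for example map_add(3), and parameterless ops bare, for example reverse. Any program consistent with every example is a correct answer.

filter_odd | sort_asc | map_neg | sort_asc | len

Check, running the answer program on each example:
  [-42, -12, -13, -27, -19, 29] -> [-13, -27, -19, 29] -> [-27, -19, -13, 29] -> [27, 19, 13, -29] -> [-29, 13, 19, 27] -> 4
  [-17, -41, 18] -> [-17, -41] -> [-41, -17] -> [41, 17] -> [17, 41] -> 2
  [41, -9, -28, -28, -14, 20, 4, 42, 6, -11] -> [41, -9, -11] -> [-11, -9, 41] -> [11, 9, -41] -> [-41, 9, 11] -> 3
  [-27, 22, -43, 34, 3, 6, 1, -40, -31, -23] -> [-27, -43, 3, 1, -31, -23] -> [-43, -31, -27, -23, 1, 3] -> [43, 31, 27, 23, -1, -3] -> [-3, -1, 23, 27, 31, 43] -> 6
  [16, 35, 27, 37, 2] -> [35, 27, 37] -> [27, 35, 37] -> [-27, -35, -37] -> [-37, -35, -27] -> 3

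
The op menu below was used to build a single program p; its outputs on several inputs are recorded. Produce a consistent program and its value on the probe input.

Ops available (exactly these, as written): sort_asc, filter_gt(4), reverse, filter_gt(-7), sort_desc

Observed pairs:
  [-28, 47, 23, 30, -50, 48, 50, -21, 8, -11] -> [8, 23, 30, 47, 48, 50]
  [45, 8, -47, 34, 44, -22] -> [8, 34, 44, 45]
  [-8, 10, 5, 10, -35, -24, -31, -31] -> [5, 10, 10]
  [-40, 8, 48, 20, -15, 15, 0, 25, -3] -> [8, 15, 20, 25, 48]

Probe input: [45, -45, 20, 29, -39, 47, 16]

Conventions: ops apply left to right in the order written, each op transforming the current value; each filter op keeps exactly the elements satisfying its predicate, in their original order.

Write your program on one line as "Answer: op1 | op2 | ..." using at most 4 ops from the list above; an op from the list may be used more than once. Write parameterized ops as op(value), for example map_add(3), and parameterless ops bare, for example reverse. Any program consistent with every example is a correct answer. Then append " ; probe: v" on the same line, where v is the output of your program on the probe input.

filter_gt(4) | sort_desc | sort_asc ; probe: [16, 20, 29, 45, 47]

Check, running the answer program on each example:
  [-28, 47, 23, 30, -50, 48, 50, -21, 8, -11] -> [47, 23, 30, 48, 50, 8] -> [50, 48, 47, 30, 23, 8] -> [8, 23, 30, 47, 48, 50]
  [45, 8, -47, 34, 44, -22] -> [45, 8, 34, 44] -> [45, 44, 34, 8] -> [8, 34, 44, 45]
  [-8, 10, 5, 10, -35, -24, -31, -31] -> [10, 5, 10] -> [10, 10, 5] -> [5, 10, 10]
  [-40, 8, 48, 20, -15, 15, 0, 25, -3] -> [8, 48, 20, 15, 25] -> [48, 25, 20, 15, 8] -> [8, 15, 20, 25, 48]
  probe: [45, -45, 20, 29, -39, 47, 16] -> [45, 20, 29, 47, 16] -> [47, 45, 29, 20, 16] -> [16, 20, 29, 45, 47]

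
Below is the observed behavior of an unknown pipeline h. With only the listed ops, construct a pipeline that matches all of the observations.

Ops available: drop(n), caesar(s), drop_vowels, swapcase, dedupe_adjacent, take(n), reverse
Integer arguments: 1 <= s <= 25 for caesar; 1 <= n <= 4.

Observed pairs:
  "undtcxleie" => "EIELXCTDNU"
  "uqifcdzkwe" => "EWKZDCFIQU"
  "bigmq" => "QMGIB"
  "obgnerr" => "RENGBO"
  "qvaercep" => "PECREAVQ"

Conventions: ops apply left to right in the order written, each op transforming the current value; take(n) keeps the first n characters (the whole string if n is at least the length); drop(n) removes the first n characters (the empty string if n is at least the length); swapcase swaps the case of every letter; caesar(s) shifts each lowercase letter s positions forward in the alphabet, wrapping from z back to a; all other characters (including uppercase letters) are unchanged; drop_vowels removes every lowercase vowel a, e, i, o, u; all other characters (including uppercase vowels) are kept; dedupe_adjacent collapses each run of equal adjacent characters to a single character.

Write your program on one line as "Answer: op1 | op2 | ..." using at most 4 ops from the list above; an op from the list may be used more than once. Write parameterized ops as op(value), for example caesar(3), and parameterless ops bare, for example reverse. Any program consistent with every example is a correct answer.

reverse | dedupe_adjacent | swapcase

Check, running the answer program on each example:
  "undtcxleie" -> "eielxctdnu" -> "eielxctdnu" -> "EIELXCTDNU"
  "uqifcdzkwe" -> "ewkzdcfiqu" -> "ewkzdcfiqu" -> "EWKZDCFIQU"
  "bigmq" -> "qmgib" -> "qmgib" -> "QMGIB"
  "obgnerr" -> "rrengbo" -> "rengbo" -> "RENGBO"
  "qvaercep" -> "pecreavq" -> "pecreavq" -> "PECREAVQ"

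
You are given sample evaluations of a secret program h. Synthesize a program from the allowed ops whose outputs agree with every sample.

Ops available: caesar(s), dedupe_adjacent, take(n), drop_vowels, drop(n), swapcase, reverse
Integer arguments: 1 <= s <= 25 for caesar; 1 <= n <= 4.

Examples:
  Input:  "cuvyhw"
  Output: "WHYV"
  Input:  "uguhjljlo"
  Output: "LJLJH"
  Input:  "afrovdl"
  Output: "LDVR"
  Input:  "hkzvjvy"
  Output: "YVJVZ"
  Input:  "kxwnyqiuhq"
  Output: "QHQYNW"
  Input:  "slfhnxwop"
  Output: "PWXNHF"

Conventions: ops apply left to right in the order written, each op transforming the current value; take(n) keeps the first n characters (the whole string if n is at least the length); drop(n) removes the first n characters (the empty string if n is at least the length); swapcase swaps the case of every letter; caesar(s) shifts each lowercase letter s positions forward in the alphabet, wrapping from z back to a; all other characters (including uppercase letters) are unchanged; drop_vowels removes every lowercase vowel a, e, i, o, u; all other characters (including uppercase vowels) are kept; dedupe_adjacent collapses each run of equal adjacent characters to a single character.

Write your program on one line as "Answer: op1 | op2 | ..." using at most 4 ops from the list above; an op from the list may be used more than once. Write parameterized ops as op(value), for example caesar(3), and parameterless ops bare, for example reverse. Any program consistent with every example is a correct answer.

drop(2) | reverse | drop_vowels | swapcase

Check, running the answer program on each example:
  "cuvyhw" -> "vyhw" -> "whyv" -> "whyv" -> "WHYV"
  "uguhjljlo" -> "uhjljlo" -> "oljljhu" -> "ljljh" -> "LJLJH"
  "afrovdl" -> "rovdl" -> "ldvor" -> "ldvr" -> "LDVR"
  "hkzvjvy" -> "zvjvy" -> "yvjvz" -> "yvjvz" -> "YVJVZ"
  "kxwnyqiuhq" -> "wnyqiuhq" -> "qhuiqynw" -> "qhqynw" -> "QHQYNW"
  "slfhnxwop" -> "fhnxwop" -> "powxnhf" -> "pwxnhf" -> "PWXNHF"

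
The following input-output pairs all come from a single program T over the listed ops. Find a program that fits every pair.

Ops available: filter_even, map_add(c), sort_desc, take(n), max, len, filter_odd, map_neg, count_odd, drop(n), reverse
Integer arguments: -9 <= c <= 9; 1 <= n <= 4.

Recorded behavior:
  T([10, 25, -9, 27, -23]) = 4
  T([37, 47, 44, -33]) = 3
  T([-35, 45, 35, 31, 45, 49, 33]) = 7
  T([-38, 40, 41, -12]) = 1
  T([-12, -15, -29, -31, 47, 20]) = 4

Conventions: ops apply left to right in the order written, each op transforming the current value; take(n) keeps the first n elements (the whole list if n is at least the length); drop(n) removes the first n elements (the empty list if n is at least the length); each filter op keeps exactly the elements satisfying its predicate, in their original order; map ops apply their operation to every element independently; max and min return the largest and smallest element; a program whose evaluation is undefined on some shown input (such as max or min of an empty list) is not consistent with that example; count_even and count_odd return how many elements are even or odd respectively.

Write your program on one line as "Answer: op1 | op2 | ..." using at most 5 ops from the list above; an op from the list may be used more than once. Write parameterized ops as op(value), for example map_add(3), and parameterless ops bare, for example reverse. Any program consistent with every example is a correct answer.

map_neg | filter_odd | map_add(-8) | sort_desc | len

Check, running the answer program on each example:
  [10, 25, -9, 27, -23] -> [-10, -25, 9, -27, 23] -> [-25, 9, -27, 23] -> [-33, 1, -35, 15] -> [15, 1, -33, -35] -> 4
  [37, 47, 44, -33] -> [-37, -47, -44, 33] -> [-37, -47, 33] -> [-45, -55, 25] -> [25, -45, -55] -> 3
  [-35, 45, 35, 31, 45, 49, 33] -> [35, -45, -35, -31, -45, -49, -33] -> [35, -45, -35, -31, -45, -49, -33] -> [27, -53, -43, -39, -53, -57, -41] -> [27, -39, -41, -43, -53, -53, -57] -> 7
  [-38, 40, 41, -12] -> [38, -40, -41, 12] -> [-41] -> [-49] -> [-49] -> 1
  [-12, -15, -29, -31, 47, 20] -> [12, 15, 29, 31, -47, -20] -> [15, 29, 31, -47] -> [7, 21, 23, -55] -> [23, 21, 7, -55] -> 4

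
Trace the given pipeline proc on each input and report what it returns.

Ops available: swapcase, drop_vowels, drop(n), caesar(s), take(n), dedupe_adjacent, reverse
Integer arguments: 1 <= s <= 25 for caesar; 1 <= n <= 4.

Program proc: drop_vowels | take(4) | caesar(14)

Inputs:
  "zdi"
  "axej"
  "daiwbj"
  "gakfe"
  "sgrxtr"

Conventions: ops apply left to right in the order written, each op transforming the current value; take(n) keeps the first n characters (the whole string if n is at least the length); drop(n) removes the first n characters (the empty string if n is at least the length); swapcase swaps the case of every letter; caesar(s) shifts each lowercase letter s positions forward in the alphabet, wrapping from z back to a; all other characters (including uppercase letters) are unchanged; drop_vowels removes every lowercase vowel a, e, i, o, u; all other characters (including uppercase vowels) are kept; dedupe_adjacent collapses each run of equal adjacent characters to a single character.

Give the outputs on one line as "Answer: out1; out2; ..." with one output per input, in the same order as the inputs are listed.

"nr"; "lx"; "rkpx"; "uyt"; "gufl"

Execution, op by op:
  "zdi" -> "zd" -> "zd" -> "nr"
  "axej" -> "xj" -> "xj" -> "lx"
  "daiwbj" -> "dwbj" -> "dwbj" -> "rkpx"
  "gakfe" -> "gkf" -> "gkf" -> "uyt"
  "sgrxtr" -> "sgrxtr" -> "sgrx" -> "gufl"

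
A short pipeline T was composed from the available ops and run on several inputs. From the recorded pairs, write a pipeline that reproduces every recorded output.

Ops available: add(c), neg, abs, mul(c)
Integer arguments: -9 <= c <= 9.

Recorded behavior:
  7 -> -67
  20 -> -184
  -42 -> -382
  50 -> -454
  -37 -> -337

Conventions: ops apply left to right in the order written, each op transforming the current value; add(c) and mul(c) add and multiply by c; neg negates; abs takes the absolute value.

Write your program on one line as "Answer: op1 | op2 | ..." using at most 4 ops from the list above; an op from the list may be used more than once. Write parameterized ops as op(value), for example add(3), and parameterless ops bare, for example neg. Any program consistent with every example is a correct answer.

abs | mul(9) | add(4) | neg

Check, running the answer program on each example:
  7 -> 7 -> 63 -> 67 -> -67
  20 -> 20 -> 180 -> 184 -> -184
  -42 -> 42 -> 378 -> 382 -> -382
  50 -> 50 -> 450 -> 454 -> -454
  -37 -> 37 -> 333 -> 337 -> -337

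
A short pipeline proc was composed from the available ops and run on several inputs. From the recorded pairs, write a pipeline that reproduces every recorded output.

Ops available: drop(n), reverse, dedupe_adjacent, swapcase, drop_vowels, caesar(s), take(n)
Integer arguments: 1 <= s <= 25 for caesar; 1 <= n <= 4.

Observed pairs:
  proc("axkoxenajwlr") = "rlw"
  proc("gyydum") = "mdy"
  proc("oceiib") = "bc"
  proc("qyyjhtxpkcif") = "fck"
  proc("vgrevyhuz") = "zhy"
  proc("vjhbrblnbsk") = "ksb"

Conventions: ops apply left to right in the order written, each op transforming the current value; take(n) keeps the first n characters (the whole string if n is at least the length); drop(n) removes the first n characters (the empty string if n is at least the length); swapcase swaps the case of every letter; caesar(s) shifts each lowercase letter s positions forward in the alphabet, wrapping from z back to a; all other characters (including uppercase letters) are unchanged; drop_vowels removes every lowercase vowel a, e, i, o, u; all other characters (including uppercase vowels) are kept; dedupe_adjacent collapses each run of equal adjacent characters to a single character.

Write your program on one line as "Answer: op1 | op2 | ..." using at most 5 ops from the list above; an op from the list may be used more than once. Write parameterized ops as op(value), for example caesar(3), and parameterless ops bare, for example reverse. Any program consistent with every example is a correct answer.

drop_vowels | reverse | take(4) | take(3)

Check, running the answer program on each example:
  "axkoxenajwlr" -> "xkxnjwlr" -> "rlwjnxkx" -> "rlwj" -> "rlw"
  "gyydum" -> "gyydm" -> "mdyyg" -> "mdyy" -> "mdy"
  "oceiib" -> "cb" -> "bc" -> "bc" -> "bc"
  "qyyjhtxpkcif" -> "qyyjhtxpkcf" -> "fckpxthjyyq" -> "fckp" -> "fck"
  "vgrevyhuz" -> "vgrvyhz" -> "zhyvrgv" -> "zhyv" -> "zhy"
  "vjhbrblnbsk" -> "vjhbrblnbsk" -> "ksbnlbrbhjv" -> "ksbn" -> "ksb"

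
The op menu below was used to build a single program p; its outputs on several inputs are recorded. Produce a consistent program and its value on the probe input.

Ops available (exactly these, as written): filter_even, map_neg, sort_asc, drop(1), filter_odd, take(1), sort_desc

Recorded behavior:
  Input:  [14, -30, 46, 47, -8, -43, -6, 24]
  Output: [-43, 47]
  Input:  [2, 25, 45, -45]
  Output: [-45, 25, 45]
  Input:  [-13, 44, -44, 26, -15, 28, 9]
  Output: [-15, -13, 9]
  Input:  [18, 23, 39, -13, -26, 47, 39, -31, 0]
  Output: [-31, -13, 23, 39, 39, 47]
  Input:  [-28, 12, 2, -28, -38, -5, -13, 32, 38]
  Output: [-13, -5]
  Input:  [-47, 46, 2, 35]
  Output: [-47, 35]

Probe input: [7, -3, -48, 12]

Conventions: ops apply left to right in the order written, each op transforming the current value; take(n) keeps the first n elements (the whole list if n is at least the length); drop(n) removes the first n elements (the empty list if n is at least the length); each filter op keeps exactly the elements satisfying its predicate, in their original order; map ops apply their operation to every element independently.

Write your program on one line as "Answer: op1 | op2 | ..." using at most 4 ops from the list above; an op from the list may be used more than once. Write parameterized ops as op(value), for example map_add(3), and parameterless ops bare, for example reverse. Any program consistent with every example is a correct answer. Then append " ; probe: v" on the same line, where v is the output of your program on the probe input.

filter_odd | sort_desc | sort_asc ; probe: [-3, 7]

Check, running the answer program on each example:
  [14, -30, 46, 47, -8, -43, -6, 24] -> [47, -43] -> [47, -43] -> [-43, 47]
  [2, 25, 45, -45] -> [25, 45, -45] -> [45, 25, -45] -> [-45, 25, 45]
  [-13, 44, -44, 26, -15, 28, 9] -> [-13, -15, 9] -> [9, -13, -15] -> [-15, -13, 9]
  [18, 23, 39, -13, -26, 47, 39, -31, 0] -> [23, 39, -13, 47, 39, -31] -> [47, 39, 39, 23, -13, -31] -> [-31, -13, 23, 39, 39, 47]
  [-28, 12, 2, -28, -38, -5, -13, 32, 38] -> [-5, -13] -> [-5, -13] -> [-13, -5]
  [-47, 46, 2, 35] -> [-47, 35] -> [35, -47] -> [-47, 35]
  probe: [7, -3, -48, 12] -> [7, -3] -> [7, -3] -> [-3, 7]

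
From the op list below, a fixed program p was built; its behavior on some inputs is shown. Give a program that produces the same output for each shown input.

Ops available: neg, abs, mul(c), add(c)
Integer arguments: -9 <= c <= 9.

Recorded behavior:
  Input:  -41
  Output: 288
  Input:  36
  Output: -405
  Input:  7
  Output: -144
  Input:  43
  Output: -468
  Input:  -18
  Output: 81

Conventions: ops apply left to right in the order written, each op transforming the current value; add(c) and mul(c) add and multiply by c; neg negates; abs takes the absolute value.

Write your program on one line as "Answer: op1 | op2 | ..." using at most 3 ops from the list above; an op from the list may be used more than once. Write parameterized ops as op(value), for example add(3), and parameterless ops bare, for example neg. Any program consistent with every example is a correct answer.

add(9) | mul(-9)

Check, running the answer program on each example:
  -41 -> -32 -> 288
  36 -> 45 -> -405
  7 -> 16 -> -144
  43 -> 52 -> -468
  -18 -> -9 -> 81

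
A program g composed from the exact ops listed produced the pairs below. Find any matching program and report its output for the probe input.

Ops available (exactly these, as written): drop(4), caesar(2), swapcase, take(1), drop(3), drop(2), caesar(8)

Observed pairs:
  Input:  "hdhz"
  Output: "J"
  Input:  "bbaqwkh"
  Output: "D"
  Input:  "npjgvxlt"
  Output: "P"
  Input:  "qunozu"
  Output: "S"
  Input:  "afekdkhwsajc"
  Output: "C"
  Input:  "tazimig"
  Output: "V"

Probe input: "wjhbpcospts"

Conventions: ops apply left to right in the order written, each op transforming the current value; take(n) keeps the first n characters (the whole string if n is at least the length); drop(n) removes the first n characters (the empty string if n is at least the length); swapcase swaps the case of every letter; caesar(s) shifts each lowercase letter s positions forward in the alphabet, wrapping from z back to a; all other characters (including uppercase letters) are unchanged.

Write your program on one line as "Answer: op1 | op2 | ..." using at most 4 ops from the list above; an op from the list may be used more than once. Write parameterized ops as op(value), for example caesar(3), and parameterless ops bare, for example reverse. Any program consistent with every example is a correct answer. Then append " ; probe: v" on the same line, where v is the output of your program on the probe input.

take(1) | caesar(2) | swapcase ; probe: "Y"

Check, running the answer program on each example:
  "hdhz" -> "h" -> "j" -> "J"
  "bbaqwkh" -> "b" -> "d" -> "D"
  "npjgvxlt" -> "n" -> "p" -> "P"
  "qunozu" -> "q" -> "s" -> "S"
  "afekdkhwsajc" -> "a" -> "c" -> "C"
  "tazimig" -> "t" -> "v" -> "V"
  probe: "wjhbpcospts" -> "w" -> "y" -> "Y"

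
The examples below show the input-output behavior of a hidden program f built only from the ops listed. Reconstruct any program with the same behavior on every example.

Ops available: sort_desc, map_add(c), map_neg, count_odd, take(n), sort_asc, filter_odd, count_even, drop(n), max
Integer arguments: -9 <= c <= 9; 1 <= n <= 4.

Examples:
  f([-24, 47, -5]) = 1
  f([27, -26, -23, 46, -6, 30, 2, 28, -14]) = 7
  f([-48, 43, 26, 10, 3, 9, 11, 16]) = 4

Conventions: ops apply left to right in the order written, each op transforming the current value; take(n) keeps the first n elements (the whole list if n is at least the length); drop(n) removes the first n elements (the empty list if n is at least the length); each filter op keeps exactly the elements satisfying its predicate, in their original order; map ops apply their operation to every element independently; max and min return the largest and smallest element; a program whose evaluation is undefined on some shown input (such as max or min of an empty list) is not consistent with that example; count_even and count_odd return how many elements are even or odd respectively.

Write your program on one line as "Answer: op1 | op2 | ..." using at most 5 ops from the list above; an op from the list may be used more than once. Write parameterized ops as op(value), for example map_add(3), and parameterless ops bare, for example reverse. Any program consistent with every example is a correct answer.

sort_asc | sort_desc | map_add(3) | count_odd

Check, running the answer program on each example:
  [-24, 47, -5] -> [-24, -5, 47] -> [47, -5, -24] -> [50, -2, -21] -> 1
  [27, -26, -23, 46, -6, 30, 2, 28, -14] -> [-26, -23, -14, -6, 2, 27, 28, 30, 46] -> [46, 30, 28, 27, 2, -6, -14, -23, -26] -> [49, 33, 31, 30, 5, -3, -11, -20, -23] -> 7
  [-48, 43, 26, 10, 3, 9, 11, 16] -> [-48, 3, 9, 10, 11, 16, 26, 43] -> [43, 26, 16, 11, 10, 9, 3, -48] -> [46, 29, 19, 14, 13, 12, 6, -45] -> 4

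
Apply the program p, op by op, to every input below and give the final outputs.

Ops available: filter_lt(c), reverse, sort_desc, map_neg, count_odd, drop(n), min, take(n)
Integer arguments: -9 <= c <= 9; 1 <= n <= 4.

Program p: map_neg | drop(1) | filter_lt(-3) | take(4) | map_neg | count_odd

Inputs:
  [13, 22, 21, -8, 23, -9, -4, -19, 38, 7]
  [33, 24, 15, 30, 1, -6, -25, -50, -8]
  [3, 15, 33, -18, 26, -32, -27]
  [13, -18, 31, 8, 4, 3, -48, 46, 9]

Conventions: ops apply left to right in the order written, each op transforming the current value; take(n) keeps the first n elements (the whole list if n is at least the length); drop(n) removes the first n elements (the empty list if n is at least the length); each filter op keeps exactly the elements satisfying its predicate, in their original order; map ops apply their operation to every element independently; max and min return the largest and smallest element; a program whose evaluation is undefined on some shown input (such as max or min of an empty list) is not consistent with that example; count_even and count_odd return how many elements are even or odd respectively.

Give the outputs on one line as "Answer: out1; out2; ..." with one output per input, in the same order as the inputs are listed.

2; 1; 2; 1

Execution, op by op:
  [13, 22, 21, -8, 23, -9, -4, -19, 38, 7] -> [-13, -22, -21, 8, -23, 9, 4, 19, -38, -7] -> [-22, -21, 8, -23, 9, 4, 19, -38, -7] -> [-22, -21, -23, -38, -7] -> [-22, -21, -23, -38] -> [22, 21, 23, 38] -> 2
  [33, 24, 15, 30, 1, -6, -25, -50, -8] -> [-33, -24, -15, -30, -1, 6, 25, 50, 8] -> [-24, -15, -30, -1, 6, 25, 50, 8] -> [-24, -15, -30] -> [-24, -15, -30] -> [24, 15, 30] -> 1
  [3, 15, 33, -18, 26, -32, -27] -> [-3, -15, -33, 18, -26, 32, 27] -> [-15, -33, 18, -26, 32, 27] -> [-15, -33, -26] -> [-15, -33, -26] -> [15, 33, 26] -> 2
  [13, -18, 31, 8, 4, 3, -48, 46, 9] -> [-13, 18, -31, -8, -4, -3, 48, -46, -9] -> [18, -31, -8, -4, -3, 48, -46, -9] -> [-31, -8, -4, -46, -9] -> [-31, -8, -4, -46] -> [31, 8, 4, 46] -> 1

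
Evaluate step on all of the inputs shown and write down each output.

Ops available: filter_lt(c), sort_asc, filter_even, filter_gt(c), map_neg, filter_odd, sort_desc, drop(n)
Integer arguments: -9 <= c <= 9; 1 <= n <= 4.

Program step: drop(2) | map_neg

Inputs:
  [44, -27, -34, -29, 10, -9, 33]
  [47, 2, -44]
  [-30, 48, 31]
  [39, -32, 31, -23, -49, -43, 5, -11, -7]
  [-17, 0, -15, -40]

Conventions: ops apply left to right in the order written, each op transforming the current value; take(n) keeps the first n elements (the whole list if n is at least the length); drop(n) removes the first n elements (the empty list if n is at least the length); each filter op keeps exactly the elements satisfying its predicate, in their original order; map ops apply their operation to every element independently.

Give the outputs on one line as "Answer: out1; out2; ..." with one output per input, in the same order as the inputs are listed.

[34, 29, -10, 9, -33]; [44]; [-31]; [-31, 23, 49, 43, -5, 11, 7]; [15, 40]

Execution, op by op:
  [44, -27, -34, -29, 10, -9, 33] -> [-34, -29, 10, -9, 33] -> [34, 29, -10, 9, -33]
  [47, 2, -44] -> [-44] -> [44]
  [-30, 48, 31] -> [31] -> [-31]
  [39, -32, 31, -23, -49, -43, 5, -11, -7] -> [31, -23, -49, -43, 5, -11, -7] -> [-31, 23, 49, 43, -5, 11, 7]
  [-17, 0, -15, -40] -> [-15, -40] -> [15, 40]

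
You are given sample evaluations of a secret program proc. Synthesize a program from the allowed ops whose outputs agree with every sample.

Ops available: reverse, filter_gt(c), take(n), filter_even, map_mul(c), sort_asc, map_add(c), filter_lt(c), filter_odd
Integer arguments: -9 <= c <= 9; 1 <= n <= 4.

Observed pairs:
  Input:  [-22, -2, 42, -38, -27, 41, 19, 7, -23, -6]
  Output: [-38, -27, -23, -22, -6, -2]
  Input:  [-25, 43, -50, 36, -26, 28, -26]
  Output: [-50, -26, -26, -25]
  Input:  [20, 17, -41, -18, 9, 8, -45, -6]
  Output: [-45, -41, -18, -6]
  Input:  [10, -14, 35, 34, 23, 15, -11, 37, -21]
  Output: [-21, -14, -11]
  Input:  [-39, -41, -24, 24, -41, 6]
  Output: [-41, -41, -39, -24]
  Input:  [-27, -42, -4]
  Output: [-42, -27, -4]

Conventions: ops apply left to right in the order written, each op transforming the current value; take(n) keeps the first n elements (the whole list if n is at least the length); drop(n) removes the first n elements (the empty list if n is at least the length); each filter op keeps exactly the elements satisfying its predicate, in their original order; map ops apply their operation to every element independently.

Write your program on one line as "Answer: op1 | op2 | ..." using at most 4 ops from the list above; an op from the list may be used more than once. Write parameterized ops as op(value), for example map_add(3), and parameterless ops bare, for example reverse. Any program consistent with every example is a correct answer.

filter_lt(1) | reverse | sort_asc

Check, running the answer program on each example:
  [-22, -2, 42, -38, -27, 41, 19, 7, -23, -6] -> [-22, -2, -38, -27, -23, -6] -> [-6, -23, -27, -38, -2, -22] -> [-38, -27, -23, -22, -6, -2]
  [-25, 43, -50, 36, -26, 28, -26] -> [-25, -50, -26, -26] -> [-26, -26, -50, -25] -> [-50, -26, -26, -25]
  [20, 17, -41, -18, 9, 8, -45, -6] -> [-41, -18, -45, -6] -> [-6, -45, -18, -41] -> [-45, -41, -18, -6]
  [10, -14, 35, 34, 23, 15, -11, 37, -21] -> [-14, -11, -21] -> [-21, -11, -14] -> [-21, -14, -11]
  [-39, -41, -24, 24, -41, 6] -> [-39, -41, -24, -41] -> [-41, -24, -41, -39] -> [-41, -41, -39, -24]
  [-27, -42, -4] -> [-27, -42, -4] -> [-4, -42, -27] -> [-42, -27, -4]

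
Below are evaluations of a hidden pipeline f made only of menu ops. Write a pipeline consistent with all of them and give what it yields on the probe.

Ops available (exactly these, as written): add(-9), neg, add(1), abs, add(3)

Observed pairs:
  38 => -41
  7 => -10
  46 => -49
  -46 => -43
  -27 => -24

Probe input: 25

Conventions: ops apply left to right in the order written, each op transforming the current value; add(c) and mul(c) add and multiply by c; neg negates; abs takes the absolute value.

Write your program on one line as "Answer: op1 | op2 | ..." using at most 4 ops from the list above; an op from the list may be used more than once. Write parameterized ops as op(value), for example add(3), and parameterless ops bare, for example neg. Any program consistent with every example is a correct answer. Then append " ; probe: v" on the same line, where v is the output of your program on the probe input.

add(3) | abs | neg ; probe: -28

Check, running the answer program on each example:
  38 -> 41 -> 41 -> -41
  7 -> 10 -> 10 -> -10
  46 -> 49 -> 49 -> -49
  -46 -> -43 -> 43 -> -43
  -27 -> -24 -> 24 -> -24
  probe: 25 -> 28 -> 28 -> -28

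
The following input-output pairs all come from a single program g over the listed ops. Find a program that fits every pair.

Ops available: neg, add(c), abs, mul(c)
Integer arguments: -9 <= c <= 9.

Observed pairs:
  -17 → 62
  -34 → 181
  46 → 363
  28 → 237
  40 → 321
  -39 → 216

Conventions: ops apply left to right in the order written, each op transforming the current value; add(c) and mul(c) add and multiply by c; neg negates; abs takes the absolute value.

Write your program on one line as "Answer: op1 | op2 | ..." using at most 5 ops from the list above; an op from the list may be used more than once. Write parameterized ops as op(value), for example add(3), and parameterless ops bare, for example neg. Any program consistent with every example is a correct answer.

add(7) | mul(7) | abs | add(-8)

Check, running the answer program on each example:
  -17 -> -10 -> -70 -> 70 -> 62
  -34 -> -27 -> -189 -> 189 -> 181
  46 -> 53 -> 371 -> 371 -> 363
  28 -> 35 -> 245 -> 245 -> 237
  40 -> 47 -> 329 -> 329 -> 321
  -39 -> -32 -> -224 -> 224 -> 216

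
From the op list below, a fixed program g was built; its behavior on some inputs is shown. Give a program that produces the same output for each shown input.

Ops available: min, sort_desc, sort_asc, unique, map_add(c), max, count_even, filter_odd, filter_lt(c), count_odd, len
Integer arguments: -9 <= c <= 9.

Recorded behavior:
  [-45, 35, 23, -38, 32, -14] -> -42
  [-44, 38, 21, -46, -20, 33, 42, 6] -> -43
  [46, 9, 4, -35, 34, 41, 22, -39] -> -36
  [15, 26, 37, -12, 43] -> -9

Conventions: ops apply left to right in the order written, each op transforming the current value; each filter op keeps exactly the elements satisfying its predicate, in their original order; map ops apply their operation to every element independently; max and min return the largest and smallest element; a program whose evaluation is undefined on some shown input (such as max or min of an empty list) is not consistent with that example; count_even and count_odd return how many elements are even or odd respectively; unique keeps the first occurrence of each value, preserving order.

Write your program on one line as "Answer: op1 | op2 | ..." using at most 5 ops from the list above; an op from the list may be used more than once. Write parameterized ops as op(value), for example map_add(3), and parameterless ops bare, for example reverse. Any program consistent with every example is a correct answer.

sort_desc | sort_asc | map_add(3) | min

Check, running the answer program on each example:
  [-45, 35, 23, -38, 32, -14] -> [35, 32, 23, -14, -38, -45] -> [-45, -38, -14, 23, 32, 35] -> [-42, -35, -11, 26, 35, 38] -> -42
  [-44, 38, 21, -46, -20, 33, 42, 6] -> [42, 38, 33, 21, 6, -20, -44, -46] -> [-46, -44, -20, 6, 21, 33, 38, 42] -> [-43, -41, -17, 9, 24, 36, 41, 45] -> -43
  [46, 9, 4, -35, 34, 41, 22, -39] -> [46, 41, 34, 22, 9, 4, -35, -39] -> [-39, -35, 4, 9, 22, 34, 41, 46] -> [-36, -32, 7, 12, 25, 37, 44, 49] -> -36
  [15, 26, 37, -12, 43] -> [43, 37, 26, 15, -12] -> [-12, 15, 26, 37, 43] -> [-9, 18, 29, 40, 46] -> -9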